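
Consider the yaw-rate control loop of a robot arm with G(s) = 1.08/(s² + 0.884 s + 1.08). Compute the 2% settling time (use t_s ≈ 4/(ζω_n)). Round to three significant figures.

t_s ≈ 9.05 s

ω_n = √1.08 = 1.04 rad/s; ζ = 0.884/(2·1.04) = 0.425.
t_s ≈ 4/(ζω_n) = 4/(0.425·1.04) = 9.05 s.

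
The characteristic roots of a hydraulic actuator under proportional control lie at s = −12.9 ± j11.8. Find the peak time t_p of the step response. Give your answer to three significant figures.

t_p = π/ω_d with ω_d = 11.8 (the imaginary part), so t_p = 0.266 s.

t_p ≈ 0.266 s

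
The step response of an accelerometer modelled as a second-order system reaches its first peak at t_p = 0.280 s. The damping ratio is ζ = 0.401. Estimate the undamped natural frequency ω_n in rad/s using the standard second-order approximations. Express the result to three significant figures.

Peak time t_p = π/ω_d, so ω_d = π/t_p = π/0.280 = 11.2 rad/s.
ω_n = ω_d/√(1−ζ²) = 11.2/√0.839 = 12.2 rad/s.

ω_n ≈ 12.2 rad/s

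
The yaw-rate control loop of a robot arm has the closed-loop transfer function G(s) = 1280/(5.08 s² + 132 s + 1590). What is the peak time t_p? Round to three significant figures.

Dividing through by 5.08: denominator becomes s² + 25.98 s + 313.0.
So ω_n = √313.0 = 17.7 rad/s and ζ = 25.98/(2·17.7) = 0.734.
The damped frequency ω_d = ω_n√(1−ζ²) = 12.0 rad/s. t_p = π/ω_d = 0.262 s.

t_p ≈ 0.262 s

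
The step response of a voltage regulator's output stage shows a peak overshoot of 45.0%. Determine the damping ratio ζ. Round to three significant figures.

ζ ≈ 0.246

ζ = −ln(OS)/√(π² + (ln OS)²). With OS = 0.450, ln OS = −0.7985 and ζ = 0.7985/3.241 = 0.246.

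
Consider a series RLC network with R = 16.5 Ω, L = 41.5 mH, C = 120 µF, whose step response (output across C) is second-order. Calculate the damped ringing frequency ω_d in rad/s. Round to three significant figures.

For a series RLC circuit (capacitor voltage as output), ω_n = 1/√(LC) = 1/√(41.5 mH · 120 µF) = 448 rad/s.
ζ = (R/2)·√(C/L) = (16.5/2)·√(120 µF/41.5 mH) = 0.444.
The damped frequency ω_d = ω_n√(1−ζ²) = 402 rad/s.

ω_d ≈ 402 rad/s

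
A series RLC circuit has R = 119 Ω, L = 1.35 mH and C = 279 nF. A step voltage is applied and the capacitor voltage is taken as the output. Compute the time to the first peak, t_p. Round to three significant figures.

For a series RLC circuit (capacitor voltage as output), ω_n = 1/√(LC) = 1/√(1.35 mH · 279 nF) = 51500 rad/s.
ζ = (R/2)·√(C/L) = (119/2)·√(279 nF/1.35 mH) = 0.855.
The damped frequency ω_d = ω_n√(1−ζ²) = 26700 rad/s. t_p = π/ω_d = 0.000118 s.

t_p ≈ 0.000118 s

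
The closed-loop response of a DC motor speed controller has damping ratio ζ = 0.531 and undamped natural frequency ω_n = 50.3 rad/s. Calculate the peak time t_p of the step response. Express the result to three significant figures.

t_p ≈ 0.0737 s

The damped frequency is ω_d = ω_n√(1−ζ²) = 50.3·√(1−0.282) = 42.6 rad/s.
Peak time t_p = π/ω_d = π/42.6 = 0.0737 s.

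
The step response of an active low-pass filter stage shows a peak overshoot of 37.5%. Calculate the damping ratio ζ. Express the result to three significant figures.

ζ ≈ 0.298

From %OS = 100·exp(−πζ/√(1−ζ²)), invert to get ζ = −ln(OS)/√(π² + ln²(OS)) with OS = 0.375.
−ln 0.375 = 0.9808, so ζ = 0.9808/√(π² + 0.9620) = 0.298.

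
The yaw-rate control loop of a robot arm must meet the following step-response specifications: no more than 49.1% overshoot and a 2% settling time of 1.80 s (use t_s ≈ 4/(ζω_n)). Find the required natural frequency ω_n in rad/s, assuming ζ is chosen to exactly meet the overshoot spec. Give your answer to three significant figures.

ω_n ≈ 10.1 rad/s

ζ = −ln(OS)/√(π² + (ln OS)²). With OS = 0.491, ln OS = −0.7113 and ζ = 0.7113/3.221 = 0.221.
Then ω_n = 4/(ζ t_s) = 4/(0.221 × 1.80) = 10.1 rad/s.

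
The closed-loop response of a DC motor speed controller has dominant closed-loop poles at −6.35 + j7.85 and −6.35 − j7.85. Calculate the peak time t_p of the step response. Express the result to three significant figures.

t_p = π/ω_d with ω_d = 7.85 (the imaginary part), so t_p = 0.400 s.

t_p ≈ 0.400 s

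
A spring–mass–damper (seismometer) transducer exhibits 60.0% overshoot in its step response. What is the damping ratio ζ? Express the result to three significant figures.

ζ ≈ 0.160

Inverting the overshoot relation: ζ = |ln 0.600|/√(π² + ln²0.600) = 0.160.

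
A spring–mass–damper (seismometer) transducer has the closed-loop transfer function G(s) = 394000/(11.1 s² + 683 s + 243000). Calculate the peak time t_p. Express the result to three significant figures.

t_p ≈ 0.0217 s

Dividing through by 11.1: denominator becomes s² + 61.53 s + 21890.
So ω_n = √21890 = 148 rad/s and ζ = 61.53/(2·148) = 0.208.
The damped frequency ω_d = ω_n√(1−ζ²) = 145 rad/s. t_p = π/ω_d = 0.0217 s.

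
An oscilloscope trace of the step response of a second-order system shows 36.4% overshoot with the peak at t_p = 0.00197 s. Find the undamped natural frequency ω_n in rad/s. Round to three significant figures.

From the overshoot, ζ = −ln(OS)/√(π²+ln²(OS)) = 0.306.
From t_p = π/ω_d, ω_d = π/0.00197 = 1590 rad/s, so ω_n = ω_d/√(1−ζ²) = 1680 rad/s.

ω_n ≈ 1680 rad/s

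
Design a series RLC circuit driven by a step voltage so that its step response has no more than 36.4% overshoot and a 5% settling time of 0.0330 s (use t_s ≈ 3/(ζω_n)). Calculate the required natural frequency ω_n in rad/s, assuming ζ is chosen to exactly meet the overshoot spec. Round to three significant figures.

ζ = −ln(OS)/√(π² + (ln OS)²). With OS = 0.364, ln OS = −1.011 and ζ = 1.011/3.300 = 0.306.
From t_s ≈ 3/(ζω_n): ω_n = 3/(ζ·t_s) = 3/(0.306·0.0330) = 297 rad/s.

ω_n ≈ 297 rad/s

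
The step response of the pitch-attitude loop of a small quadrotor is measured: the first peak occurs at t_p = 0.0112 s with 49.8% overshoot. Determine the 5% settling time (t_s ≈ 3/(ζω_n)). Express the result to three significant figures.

t_s ≈ 0.0482 s

The overshoot fixes ζ = −ln(OS)/√(π²+ln²(OS)) = 0.217.
t_p = π/ω_d ⇒ ω_d = 280 rad/s; then ω_n = ω_d/√(1−ζ²) = 287 rad/s.
t_s ≈ 3/(ζω_n) = 3/(0.217·287) = 0.0482 s.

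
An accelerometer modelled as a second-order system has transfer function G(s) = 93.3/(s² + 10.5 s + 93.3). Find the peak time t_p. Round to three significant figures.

t_p ≈ 0.387 s

Matching coefficients with s² + 2ζω_n s + ω_n² gives ω_n² = 93.3 ⇒ ω_n = 9.66 rad/s, and ζ = 10.5/(2ω_n) = 0.544.
ω_d = 9.66·√(1 − 0.544²) = 8.11 rad/s. Then t_p = π/ω_d = 0.387 s.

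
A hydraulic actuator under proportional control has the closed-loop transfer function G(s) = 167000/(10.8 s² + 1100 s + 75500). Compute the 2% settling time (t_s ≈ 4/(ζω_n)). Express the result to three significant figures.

Dividing through by 10.8: denominator becomes s² + 101.9 s + 6991.
So ω_n = √6991 = 83.6 rad/s and ζ = 101.9/(2·83.6) = 0.609.
t_s ≈ 4/(ζω_n) = 0.0785 s.

t_s ≈ 0.0785 s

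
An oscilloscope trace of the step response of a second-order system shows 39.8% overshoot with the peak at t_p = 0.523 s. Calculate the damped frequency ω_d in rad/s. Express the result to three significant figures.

ω_d ≈ 6.01 rad/s

t_p = π/ω_d, so ω_d = π/0.523 = 6.01 rad/s.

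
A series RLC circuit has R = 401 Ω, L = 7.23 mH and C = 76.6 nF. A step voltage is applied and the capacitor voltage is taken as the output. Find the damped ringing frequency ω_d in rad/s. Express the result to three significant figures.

ω_d ≈ 32200 rad/s

For a series RLC circuit (capacitor voltage as output), ω_n = 1/√(LC) = 1/√(7.23 mH · 76.6 nF) = 42500 rad/s.
ζ = (R/2)·√(C/L) = (401/2)·√(76.6 nF/7.23 mH) = 0.653.
ω_d = 42500·√(1 − 0.653²) = 32200 rad/s.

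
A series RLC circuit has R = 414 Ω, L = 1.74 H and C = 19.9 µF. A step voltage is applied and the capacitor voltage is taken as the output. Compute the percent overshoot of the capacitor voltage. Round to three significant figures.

For a series RLC circuit (capacitor voltage as output), ω_n = 1/√(LC) = 1/√(1.74 H · 19.9 µF) = 170 rad/s.
ζ = (R/2)·√(C/L) = (414/2)·√(19.9 µF/1.74 H) = 0.700.
%OS = 100·exp(−πζ/√(1−ζ²)) = 4.60%.

%OS ≈ 4.60%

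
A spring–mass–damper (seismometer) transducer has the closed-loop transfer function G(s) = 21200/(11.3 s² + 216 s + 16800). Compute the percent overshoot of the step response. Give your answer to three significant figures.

%OS ≈ 44.8%

Dividing through by 11.3: denominator becomes s² + 19.12 s + 1487.
So ω_n = √1487 = 38.6 rad/s and ζ = 19.12/(2·38.6) = 0.248.
%OS = 100·exp(−πζ/√(1−ζ²)) = 44.8%.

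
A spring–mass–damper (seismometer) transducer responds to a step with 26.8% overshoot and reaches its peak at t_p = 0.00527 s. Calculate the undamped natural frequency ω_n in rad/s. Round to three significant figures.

ζ from %OS: ζ = |ln 0.268|/√(π²+ln²0.268) = 0.387.
t_p = π/ω_d ⇒ ω_d = 596 rad/s; then ω_n = ω_d/√(1−ζ²) = 646 rad/s.

ω_n ≈ 646 rad/s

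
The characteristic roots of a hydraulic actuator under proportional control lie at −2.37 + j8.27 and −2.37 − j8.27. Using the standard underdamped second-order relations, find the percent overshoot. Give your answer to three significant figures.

%OS ≈ 40.6%

With σ = 2.37, ω_d = 8.27: ω_n = √(σ²+ω_d²) = 8.60 rad/s, ζ = σ/ω_n = 0.275.
Overshoot: exp(−π·0.275/√(1−0.275²)) = 0.406, i.e. 40.6%.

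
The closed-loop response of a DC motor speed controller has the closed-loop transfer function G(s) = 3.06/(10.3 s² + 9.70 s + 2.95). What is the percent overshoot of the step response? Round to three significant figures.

%OS ≈ 0.298%

Dividing through by 10.3: denominator becomes s² + 0.9417 s + 0.2864.
So ω_n = √0.2864 = 0.535 rad/s and ζ = 0.9417/(2·0.535) = 0.880.
%OS = 100·exp(−πζ/√(1−ζ²)) = 0.298%.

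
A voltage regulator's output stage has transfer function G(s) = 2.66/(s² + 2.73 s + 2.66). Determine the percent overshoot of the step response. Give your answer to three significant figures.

%OS ≈ 0.820%

Comparing the denominator to s² + 2ζω_n s + ω_n²: ω_n = √2.66 = 1.63 rad/s, and 2ζω_n = 2.73 so ζ = 2.73/(2·1.63) = 0.837.
%OS = 100·exp(−πζ/√(1−ζ²)) = 0.820%.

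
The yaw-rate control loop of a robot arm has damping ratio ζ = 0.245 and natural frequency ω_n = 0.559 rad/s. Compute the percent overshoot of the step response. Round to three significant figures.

For an underdamped second-order system, %OS = 100·exp(−πζ/√(1−ζ²)).
πζ/√(1−ζ²) = π·0.245/√(1−0.0600) = 0.7939, so %OS = 100·e^(−0.7939) = 45.2%.

%OS ≈ 45.2%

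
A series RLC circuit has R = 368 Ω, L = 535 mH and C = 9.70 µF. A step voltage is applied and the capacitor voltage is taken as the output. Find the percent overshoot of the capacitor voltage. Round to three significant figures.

%OS ≈ 1.90%

For a series RLC circuit (capacitor voltage as output), ω_n = 1/√(LC) = 1/√(535 mH · 9.70 µF) = 439 rad/s.
ζ = (R/2)·√(C/L) = (368/2)·√(9.70 µF/535 mH) = 0.783.
%OS = 100·exp(−πζ/√(1−ζ²)) = 1.90%.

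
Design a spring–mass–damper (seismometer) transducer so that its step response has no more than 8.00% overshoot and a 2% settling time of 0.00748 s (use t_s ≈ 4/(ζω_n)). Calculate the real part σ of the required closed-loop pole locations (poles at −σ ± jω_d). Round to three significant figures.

The settling-time spec alone fixes σ = ζω_n = 4/t_s = 4/0.00748 = 535.
(Overshoot then fixes ζ = 0.627 and hence ω_d = σ·√(1−ζ²)/ζ = 665 rad/s.)

σ ≈ 535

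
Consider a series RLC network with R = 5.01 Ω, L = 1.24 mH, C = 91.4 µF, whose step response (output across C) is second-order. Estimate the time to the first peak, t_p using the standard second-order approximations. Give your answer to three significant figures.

t_p ≈ 0.00144 s

For a series RLC circuit (capacitor voltage as output), ω_n = 1/√(LC) = 1/√(1.24 mH · 91.4 µF) = 2970 rad/s.
ζ = (R/2)·√(C/L) = (5.01/2)·√(91.4 µF/1.24 mH) = 0.680.
ω_d = 2970·√(1 − 0.680²) = 2180 rad/s. t_p = π/ω_d = 0.00144 s.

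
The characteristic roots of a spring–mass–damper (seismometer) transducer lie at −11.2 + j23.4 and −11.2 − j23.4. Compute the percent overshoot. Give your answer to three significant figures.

With σ = 11.2, ω_d = 23.4: ω_n = √(σ²+ω_d²) = 25.9 rad/s, ζ = σ/ω_n = 0.432.
%OS = 100·exp(−πζ/√(1−ζ²)) = 22.2%.

%OS ≈ 22.2%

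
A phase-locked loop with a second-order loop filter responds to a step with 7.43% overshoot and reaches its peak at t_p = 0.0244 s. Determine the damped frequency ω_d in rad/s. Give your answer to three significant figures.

ω_d ≈ 129 rad/s

t_p = π/ω_d, so ω_d = π/0.0244 = 129 rad/s.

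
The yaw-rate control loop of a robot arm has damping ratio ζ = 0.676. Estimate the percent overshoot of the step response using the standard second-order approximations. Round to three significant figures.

%OS ≈ 5.60%

For an underdamped second-order system, %OS = 100·exp(−πζ/√(1−ζ²)).
πζ/√(1−ζ²) = π·0.676/√(1−0.457) = 2.882, so %OS = 100·e^(−2.882) = 5.60%.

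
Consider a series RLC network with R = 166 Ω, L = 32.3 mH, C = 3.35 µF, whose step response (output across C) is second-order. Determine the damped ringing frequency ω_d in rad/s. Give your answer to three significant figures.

For a series RLC circuit (capacitor voltage as output), ω_n = 1/√(LC) = 1/√(32.3 mH · 3.35 µF) = 3040 rad/s.
ζ = (R/2)·√(C/L) = (166/2)·√(3.35 µF/32.3 mH) = 0.845.
ω_d = ω_n√(1−ζ²) = 1620 rad/s.

ω_d ≈ 1620 rad/s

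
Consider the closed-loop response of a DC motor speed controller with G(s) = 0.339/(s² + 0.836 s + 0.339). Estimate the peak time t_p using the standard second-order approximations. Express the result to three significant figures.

Comparing the denominator to s² + 2ζω_n s + ω_n²: ω_n = √0.339 = 0.582 rad/s, and 2ζω_n = 0.836 so ζ = 0.836/(2·0.582) = 0.718.
ω_d = ω_n√(1−ζ²) = 0.405 rad/s. Then t_p = π/ω_d = 7.75 s.

t_p ≈ 7.75 s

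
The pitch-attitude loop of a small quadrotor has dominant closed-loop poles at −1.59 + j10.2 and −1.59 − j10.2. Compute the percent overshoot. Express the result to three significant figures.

%OS ≈ 61.3%

The poles are at −σ ± jω_d with σ = 1.59 and ω_d = 10.2, so ω_n = √(σ²+ω_d²) = 10.3 rad/s and ζ = σ/ω_n = 0.154.
%OS = 100 e^{−πζ/√(1−ζ²)} with ζ = 0.154 gives 61.3%.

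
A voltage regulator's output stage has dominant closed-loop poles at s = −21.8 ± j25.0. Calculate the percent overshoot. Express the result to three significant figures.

With σ = 21.8, ω_d = 25.0: ω_n = √(σ²+ω_d²) = 33.2 rad/s, ζ = σ/ω_n = 0.657.
Overshoot: exp(−π·0.657/√(1−0.657²)) = 0.0646, i.e. 6.46%.

%OS ≈ 6.46%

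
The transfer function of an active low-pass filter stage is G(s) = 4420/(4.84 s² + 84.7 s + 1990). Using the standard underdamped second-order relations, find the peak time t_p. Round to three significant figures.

Dividing through by 4.84: denominator becomes s² + 17.50 s + 411.2.
So ω_n = √411.2 = 20.3 rad/s and ζ = 17.50/(2·20.3) = 0.432.
ω_d = 20.3·√(1 − 0.432²) = 18.3 rad/s. t_p = π/ω_d = 0.172 s.

t_p ≈ 0.172 s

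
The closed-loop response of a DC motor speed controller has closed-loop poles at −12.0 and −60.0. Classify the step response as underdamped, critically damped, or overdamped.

Since the poles are distinct, negative and real, the response is overdamped.

overdamped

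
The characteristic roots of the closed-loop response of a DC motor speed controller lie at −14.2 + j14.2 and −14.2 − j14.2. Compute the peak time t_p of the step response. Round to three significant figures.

t_p = π/ω_d with ω_d = 14.2 (the imaginary part), so t_p = 0.221 s.

t_p ≈ 0.221 s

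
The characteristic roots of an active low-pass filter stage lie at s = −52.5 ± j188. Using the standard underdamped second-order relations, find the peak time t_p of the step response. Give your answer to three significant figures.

t_p = π/ω_d with ω_d = 188 (the imaginary part), so t_p = 0.0167 s.

t_p ≈ 0.0167 s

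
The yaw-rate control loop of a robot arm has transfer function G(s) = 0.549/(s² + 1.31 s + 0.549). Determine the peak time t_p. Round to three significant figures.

t_p ≈ 9.07 s

Comparing the denominator to s² + 2ζω_n s + ω_n²: ω_n = √0.549 = 0.741 rad/s, and 2ζω_n = 1.31 so ζ = 1.31/(2·0.741) = 0.884.
The damped frequency ω_d = ω_n√(1−ζ²) = 0.346 rad/s. Then t_p = π/ω_d = 9.07 s.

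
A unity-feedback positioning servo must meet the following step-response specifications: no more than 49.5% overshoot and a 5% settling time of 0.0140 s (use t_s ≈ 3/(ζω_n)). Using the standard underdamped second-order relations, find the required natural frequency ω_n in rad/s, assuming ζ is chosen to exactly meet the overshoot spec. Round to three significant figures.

ω_n ≈ 981 rad/s

Inverting the overshoot relation: ζ = |ln 0.495|/√(π² + ln²0.495) = 0.218.
Then ω_n = 3/(ζ t_s) = 3/(0.218 × 0.0140) = 981 rad/s.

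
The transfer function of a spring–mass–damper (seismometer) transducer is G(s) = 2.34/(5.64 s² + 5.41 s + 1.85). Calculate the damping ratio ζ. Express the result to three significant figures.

Dividing through by 5.64: denominator becomes s² + 0.9592 s + 0.3280.
So ω_n = √0.3280 = 0.573 rad/s and ζ = 0.9592/(2·0.573) = 0.837.

ζ ≈ 0.837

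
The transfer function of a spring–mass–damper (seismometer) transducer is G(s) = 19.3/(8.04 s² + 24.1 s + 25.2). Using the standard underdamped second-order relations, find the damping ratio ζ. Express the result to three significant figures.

ζ ≈ 0.847

Dividing through by 8.04: denominator becomes s² + 2.998 s + 3.134.
So ω_n = √3.134 = 1.77 rad/s and ζ = 2.998/(2·1.77) = 0.847.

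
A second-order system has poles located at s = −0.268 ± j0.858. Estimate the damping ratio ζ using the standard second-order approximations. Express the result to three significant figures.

ζ ≈ 0.298

With σ = 0.268, ω_d = 0.858: ω_n = √(σ²+ω_d²) = 0.899 rad/s, ζ = σ/ω_n = 0.298.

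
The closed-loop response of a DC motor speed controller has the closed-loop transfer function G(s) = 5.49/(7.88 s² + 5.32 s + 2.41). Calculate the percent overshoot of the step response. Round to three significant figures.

Dividing through by 7.88: denominator becomes s² + 0.6751 s + 0.3058.
So ω_n = √0.3058 = 0.553 rad/s and ζ = 0.6751/(2·0.553) = 0.610.
%OS = 100 e^{−πζ/√(1−ζ²)} with ζ = 0.610 gives 8.88%.

%OS ≈ 8.88%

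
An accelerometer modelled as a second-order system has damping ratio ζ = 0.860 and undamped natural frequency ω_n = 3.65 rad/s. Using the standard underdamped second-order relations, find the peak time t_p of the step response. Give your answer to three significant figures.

t_p ≈ 1.69 s

The damped frequency is ω_d = ω_n√(1−ζ²) = 3.65·√(1−0.740) = 1.86 rad/s.
Peak time t_p = π/ω_d = π/1.86 = 1.69 s.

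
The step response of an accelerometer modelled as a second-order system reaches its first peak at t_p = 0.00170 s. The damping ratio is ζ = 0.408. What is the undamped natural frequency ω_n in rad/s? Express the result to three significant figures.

Peak time t_p = π/ω_d, so ω_d = π/t_p = π/0.00170 = 1850 rad/s.
ω_n = ω_d/√(1−ζ²) = 1850/√0.834 = 2020 rad/s.

ω_n ≈ 2020 rad/s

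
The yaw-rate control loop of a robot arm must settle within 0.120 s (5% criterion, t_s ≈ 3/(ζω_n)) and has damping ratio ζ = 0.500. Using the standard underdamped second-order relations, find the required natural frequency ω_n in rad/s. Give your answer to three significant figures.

ω_n ≈ 50.0 rad/s

Rearranging t_s ≈ 3/(ζω_n) gives ω_n = 3/(ζ·t_s) = 3/(0.500 × 0.120) = 50.0 rad/s.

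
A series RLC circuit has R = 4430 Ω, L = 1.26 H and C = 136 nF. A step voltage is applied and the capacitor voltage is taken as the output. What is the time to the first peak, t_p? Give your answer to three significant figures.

t_p ≈ 0.00190 s

For a series RLC circuit (capacitor voltage as output), ω_n = 1/√(LC) = 1/√(1.26 H · 136 nF) = 2420 rad/s.
ζ = (R/2)·√(C/L) = (4430/2)·√(136 nF/1.26 H) = 0.728.
ω_d = 2420·√(1 − 0.728²) = 1660 rad/s. t_p = π/ω_d = 0.00190 s.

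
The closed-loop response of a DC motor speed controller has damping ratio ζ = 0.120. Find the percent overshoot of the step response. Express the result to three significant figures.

%OS ≈ 68.4%

For an underdamped second-order system, %OS = 100·exp(−πζ/√(1−ζ²)).
πζ/√(1−ζ²) = π·0.120/√(1−0.0144) = 0.3797, so %OS = 100·e^(−0.3797) = 68.4%.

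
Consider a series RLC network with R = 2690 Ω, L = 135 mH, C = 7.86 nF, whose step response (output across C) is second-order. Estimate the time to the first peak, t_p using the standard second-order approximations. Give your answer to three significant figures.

For a series RLC circuit (capacitor voltage as output), ω_n = 1/√(LC) = 1/√(135 mH · 7.86 nF) = 30700 rad/s.
ζ = (R/2)·√(C/L) = (2690/2)·√(7.86 nF/135 mH) = 0.325.
The damped frequency ω_d = ω_n√(1−ζ²) = 29000 rad/s. t_p = π/ω_d = 0.000108 s.

t_p ≈ 0.000108 s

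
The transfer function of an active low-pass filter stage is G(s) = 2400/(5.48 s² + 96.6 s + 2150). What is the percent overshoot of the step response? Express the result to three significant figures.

Dividing through by 5.48: denominator becomes s² + 17.63 s + 392.3.
So ω_n = √392.3 = 19.8 rad/s and ζ = 17.63/(2·19.8) = 0.445.
%OS = 100 e^{−πζ/√(1−ζ²)} with ζ = 0.445 gives 21.0%.

%OS ≈ 21.0%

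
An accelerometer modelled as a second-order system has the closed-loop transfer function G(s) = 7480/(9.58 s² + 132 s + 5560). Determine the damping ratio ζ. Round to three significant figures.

Dividing through by 9.58: denominator becomes s² + 13.78 s + 580.4.
So ω_n = √580.4 = 24.1 rad/s and ζ = 13.78/(2·24.1) = 0.286.

ζ ≈ 0.286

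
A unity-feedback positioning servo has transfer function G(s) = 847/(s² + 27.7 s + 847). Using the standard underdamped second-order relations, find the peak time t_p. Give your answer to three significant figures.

t_p ≈ 0.123 s

Matching coefficients with s² + 2ζω_n s + ω_n² gives ω_n² = 847 ⇒ ω_n = 29.1 rad/s, and ζ = 27.7/(2ω_n) = 0.476.
The damped frequency ω_d = ω_n√(1−ζ²) = 25.6 rad/s. Then t_p = π/ω_d = 0.123 s.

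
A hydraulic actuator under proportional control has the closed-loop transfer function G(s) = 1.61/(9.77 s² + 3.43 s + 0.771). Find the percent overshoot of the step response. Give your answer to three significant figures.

%OS ≈ 8.09%

Dividing through by 9.77: denominator becomes s² + 0.3511 s + 0.07892.
So ω_n = √0.07892 = 0.281 rad/s and ζ = 0.3511/(2·0.281) = 0.625.
%OS = 100·exp(−πζ/√(1−ζ²)) = 8.09%.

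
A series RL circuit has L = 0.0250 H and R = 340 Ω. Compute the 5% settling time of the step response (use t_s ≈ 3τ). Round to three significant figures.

t_s ≈ 0.000221 s

τ = L/R = 0.0250/340 = 0.0000735 s.
t_s ≈ 3τ = 0.000221 s.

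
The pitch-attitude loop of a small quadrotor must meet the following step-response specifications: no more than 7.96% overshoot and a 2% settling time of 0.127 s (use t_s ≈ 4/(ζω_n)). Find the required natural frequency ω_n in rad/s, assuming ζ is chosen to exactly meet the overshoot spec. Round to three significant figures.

From %OS = 100·exp(−πζ/√(1−ζ²)), invert to get ζ = −ln(OS)/√(π² + ln²(OS)) with OS = 0.0796.
−ln 0.0796 = 2.531, so ζ = 2.531/√(π² + 6.405) = 0.627.
Then ω_n = 4/(ζ t_s) = 4/(0.627 × 0.127) = 50.2 rad/s.

ω_n ≈ 50.2 rad/s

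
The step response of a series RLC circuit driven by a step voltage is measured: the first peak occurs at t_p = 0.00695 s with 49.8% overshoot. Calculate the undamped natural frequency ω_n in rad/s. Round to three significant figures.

ω_n ≈ 463 rad/s

ζ from %OS: ζ = |ln 0.498|/√(π²+ln²0.498) = 0.217.
t_p = π/ω_d ⇒ ω_d = 452 rad/s; then ω_n = ω_d/√(1−ζ²) = 463 rad/s.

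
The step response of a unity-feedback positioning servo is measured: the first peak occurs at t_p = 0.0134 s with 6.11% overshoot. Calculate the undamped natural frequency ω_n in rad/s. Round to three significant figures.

The overshoot fixes ζ = −ln(OS)/√(π²+ln²(OS)) = 0.665.
From t_p = π/ω_d, ω_d = π/0.0134 = 234 rad/s, so ω_n = ω_d/√(1−ζ²) = 314 rad/s.

ω_n ≈ 314 rad/s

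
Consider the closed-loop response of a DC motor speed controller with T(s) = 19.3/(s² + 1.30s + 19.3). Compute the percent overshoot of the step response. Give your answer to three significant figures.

Matching coefficients with s² + 2ζω_n s + ω_n² gives ω_n² = 19.3 ⇒ ω_n = 4.39 rad/s, and ζ = 1.30/(2ω_n) = 0.148.
Overshoot: exp(−π·0.148/√(1−0.148²)) = 0.625, i.e. 62.5%.

%OS ≈ 62.5%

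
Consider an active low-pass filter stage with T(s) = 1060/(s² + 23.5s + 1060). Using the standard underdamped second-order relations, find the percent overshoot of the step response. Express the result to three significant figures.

%OS ≈ 29.6%

Comparing the denominator to s² + 2ζω_n s + ω_n²: ω_n = √1060 = 32.6 rad/s, and 2ζω_n = 23.5 so ζ = 23.5/(2·32.6) = 0.361.
Overshoot: exp(−π·0.361/√(1−0.361²)) = 0.296, i.e. 29.6%.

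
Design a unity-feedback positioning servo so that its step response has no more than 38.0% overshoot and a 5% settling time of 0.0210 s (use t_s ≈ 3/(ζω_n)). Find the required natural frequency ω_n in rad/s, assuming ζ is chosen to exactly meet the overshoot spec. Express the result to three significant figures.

ω_n ≈ 485 rad/s

From %OS = 100·exp(−πζ/√(1−ζ²)), invert to get ζ = −ln(OS)/√(π² + ln²(OS)) with OS = 0.380.
−ln 0.380 = 0.9676, so ζ = 0.9676/√(π² + 0.9362) = 0.294.
Then ω_n = 3/(ζ t_s) = 3/(0.294 × 0.0210) = 485 rad/s.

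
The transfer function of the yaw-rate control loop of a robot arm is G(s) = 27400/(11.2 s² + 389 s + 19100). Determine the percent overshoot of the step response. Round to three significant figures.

%OS ≈ 23.3%

Dividing through by 11.2: denominator becomes s² + 34.73 s + 1705.
So ω_n = √1705 = 41.3 rad/s and ζ = 34.73/(2·41.3) = 0.421.
%OS = 100 e^{−πζ/√(1−ζ²)} with ζ = 0.421 gives 23.3%.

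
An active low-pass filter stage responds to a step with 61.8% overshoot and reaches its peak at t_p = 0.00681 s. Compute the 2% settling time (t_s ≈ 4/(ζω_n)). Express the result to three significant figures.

ζ from %OS: ζ = |ln 0.618|/√(π²+ln²0.618) = 0.151.
t_p = π/ω_d ⇒ ω_d = 461 rad/s; then ω_n = ω_d/√(1−ζ²) = 467 rad/s.
t_s ≈ 4/(ζω_n) = 4/(0.151·467) = 0.0566 s.

t_s ≈ 0.0566 s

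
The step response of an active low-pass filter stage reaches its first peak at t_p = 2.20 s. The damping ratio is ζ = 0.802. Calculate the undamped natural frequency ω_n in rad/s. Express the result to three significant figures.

Peak time t_p = π/ω_d, so ω_d = π/t_p = π/2.20 = 1.43 rad/s.
ω_n = ω_d/√(1−ζ²) = 1.43/√0.357 = 2.39 rad/s.

ω_n ≈ 2.39 rad/s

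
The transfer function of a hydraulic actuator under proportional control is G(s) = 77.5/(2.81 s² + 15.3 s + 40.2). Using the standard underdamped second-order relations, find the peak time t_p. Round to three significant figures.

t_p ≈ 1.20 s

Dividing through by 2.81: denominator becomes s² + 5.445 s + 14.31.
So ω_n = √14.31 = 3.78 rad/s and ζ = 5.445/(2·3.78) = 0.720.
ω_d = 3.78·√(1 − 0.720²) = 2.63 rad/s. t_p = π/ω_d = 1.20 s.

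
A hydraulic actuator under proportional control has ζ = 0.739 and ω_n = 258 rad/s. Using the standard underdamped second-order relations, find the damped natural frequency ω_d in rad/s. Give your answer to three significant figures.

ω_d ≈ 174 rad/s

ω_d = ω_n√(1−ζ²) = 258·√0.454 = 174 rad/s.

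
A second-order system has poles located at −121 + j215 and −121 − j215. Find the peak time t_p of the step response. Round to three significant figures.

t_p ≈ 0.0146 s

t_p = π/ω_d with ω_d = 215 (the imaginary part), so t_p = 0.0146 s.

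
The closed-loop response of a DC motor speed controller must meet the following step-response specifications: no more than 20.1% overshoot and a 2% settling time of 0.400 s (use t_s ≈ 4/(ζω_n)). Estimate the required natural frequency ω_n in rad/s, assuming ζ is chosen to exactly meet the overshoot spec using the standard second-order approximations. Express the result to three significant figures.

From %OS = 100·exp(−πζ/√(1−ζ²)), invert to get ζ = −ln(OS)/√(π² + ln²(OS)) with OS = 0.201.
−ln 0.201 = 1.604, so ζ = 1.604/√(π² + 2.574) = 0.455.
Then ω_n = 4/(ζ t_s) = 4/(0.455 × 0.400) = 22.0 rad/s.

ω_n ≈ 22.0 rad/s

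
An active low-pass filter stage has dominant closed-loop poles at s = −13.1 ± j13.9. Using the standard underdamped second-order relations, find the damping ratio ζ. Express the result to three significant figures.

ζ ≈ 0.686

|pole| = ω_n = √(13.1² + 13.9²) = 19.1 rad/s; ζ = cos θ = σ/ω_n = 0.686.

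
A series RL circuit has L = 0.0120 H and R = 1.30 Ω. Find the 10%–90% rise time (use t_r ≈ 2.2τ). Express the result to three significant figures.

τ = L/R = 0.0120/1.30 = 0.00923 s.
t_r ≈ 2.2τ = 0.0203 s.

t_r ≈ 0.0203 s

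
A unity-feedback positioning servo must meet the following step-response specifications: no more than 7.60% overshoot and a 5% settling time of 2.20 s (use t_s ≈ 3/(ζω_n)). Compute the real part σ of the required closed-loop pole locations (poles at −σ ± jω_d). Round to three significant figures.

The settling-time spec alone fixes σ = ζω_n = 3/t_s = 3/2.20 = 1.36.
(Overshoot then fixes ζ = 0.634 and hence ω_d = σ·√(1−ζ²)/ζ = 1.66 rad/s.)

σ ≈ 1.36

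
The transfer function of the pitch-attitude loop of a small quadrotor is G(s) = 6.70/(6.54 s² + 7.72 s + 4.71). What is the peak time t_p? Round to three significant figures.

t_p ≈ 5.15 s

Dividing through by 6.54: denominator becomes s² + 1.180 s + 0.7202.
So ω_n = √0.7202 = 0.849 rad/s and ζ = 1.180/(2·0.849) = 0.695.
ω_d = ω_n√(1−ζ²) = 0.610 rad/s. t_p = π/ω_d = 5.15 s.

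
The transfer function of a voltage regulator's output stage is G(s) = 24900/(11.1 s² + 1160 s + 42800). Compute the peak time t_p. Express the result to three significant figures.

t_p ≈ 0.0936 s

Dividing through by 11.1: denominator becomes s² + 104.5 s + 3856.
So ω_n = √3856 = 62.1 rad/s and ζ = 104.5/(2·62.1) = 0.841.
ω_d = ω_n√(1−ζ²) = 33.5 rad/s. t_p = π/ω_d = 0.0936 s.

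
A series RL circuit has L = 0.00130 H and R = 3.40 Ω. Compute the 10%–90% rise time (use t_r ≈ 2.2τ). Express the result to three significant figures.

τ = L/R = 0.00130/3.40 = 0.000382 s.
t_r ≈ 2.2τ = 0.000841 s.

t_r ≈ 0.000841 s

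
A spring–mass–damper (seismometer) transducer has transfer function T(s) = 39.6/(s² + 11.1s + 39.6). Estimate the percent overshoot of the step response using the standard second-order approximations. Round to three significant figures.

%OS ≈ 0.280%

Comparing the denominator to s² + 2ζω_n s + ω_n²: ω_n = √39.6 = 6.29 rad/s, and 2ζω_n = 11.1 so ζ = 11.1/(2·6.29) = 0.882.
%OS = 100·exp(−πζ/√(1−ζ²)) = 0.280%.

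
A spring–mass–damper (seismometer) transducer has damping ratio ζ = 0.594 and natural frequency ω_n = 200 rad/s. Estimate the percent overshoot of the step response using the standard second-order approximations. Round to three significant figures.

For an underdamped second-order system, %OS = 100·exp(−πζ/√(1−ζ²)).
πζ/√(1−ζ²) = π·0.594/√(1−0.353) = 2.320, so %OS = 100·e^(−2.320) = 9.83%.

%OS ≈ 9.83%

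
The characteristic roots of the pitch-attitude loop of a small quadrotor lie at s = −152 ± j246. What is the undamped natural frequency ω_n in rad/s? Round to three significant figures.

|pole| = ω_n = √(152² + 246²) = 289 rad/s; ζ = cos θ = σ/ω_n = 0.526.

ω_n ≈ 289 rad/s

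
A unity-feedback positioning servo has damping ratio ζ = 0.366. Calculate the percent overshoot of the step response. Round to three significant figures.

%OS ≈ 29.1%

For an underdamped second-order system, %OS = 100·exp(−πζ/√(1−ζ²)).
πζ/√(1−ζ²) = π·0.366/√(1−0.134) = 1.236, so %OS = 100·e^(−1.236) = 29.1%.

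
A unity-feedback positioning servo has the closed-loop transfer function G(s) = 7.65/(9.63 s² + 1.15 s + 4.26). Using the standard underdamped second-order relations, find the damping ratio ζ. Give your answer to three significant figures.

ζ ≈ 0.0898

Dividing through by 9.63: denominator becomes s² + 0.1194 s + 0.4424.
So ω_n = √0.4424 = 0.665 rad/s and ζ = 0.1194/(2·0.665) = 0.0898.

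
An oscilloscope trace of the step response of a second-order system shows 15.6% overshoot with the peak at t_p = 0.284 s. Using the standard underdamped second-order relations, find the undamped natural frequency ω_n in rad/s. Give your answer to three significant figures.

The overshoot fixes ζ = −ln(OS)/√(π²+ln²(OS)) = 0.509.
t_p = π/ω_d ⇒ ω_d = 11.1 rad/s; then ω_n = ω_d/√(1−ζ²) = 12.9 rad/s.

ω_n ≈ 12.9 rad/s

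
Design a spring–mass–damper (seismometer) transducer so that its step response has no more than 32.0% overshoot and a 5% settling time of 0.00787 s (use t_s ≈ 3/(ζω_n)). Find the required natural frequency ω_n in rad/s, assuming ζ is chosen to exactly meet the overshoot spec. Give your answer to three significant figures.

ω_n ≈ 1120 rad/s

From %OS = 100·exp(−πζ/√(1−ζ²)), invert to get ζ = −ln(OS)/√(π² + ln²(OS)) with OS = 0.320.
−ln 0.320 = 1.139, so ζ = 1.139/√(π² + 1.298) = 0.341.
Then ω_n = 3/(ζ t_s) = 3/(0.341 × 0.00787) = 1120 rad/s.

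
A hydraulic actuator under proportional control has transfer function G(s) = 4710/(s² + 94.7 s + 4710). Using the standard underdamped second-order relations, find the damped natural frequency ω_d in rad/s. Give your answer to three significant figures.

Matching coefficients with s² + 2ζω_n s + ω_n² gives ω_n² = 4710 ⇒ ω_n = 68.6 rad/s, and ζ = 94.7/(2ω_n) = 0.690.
ω_d = ω_n√(1−ζ²) = 49.7 rad/s.

ω_d ≈ 49.7 rad/s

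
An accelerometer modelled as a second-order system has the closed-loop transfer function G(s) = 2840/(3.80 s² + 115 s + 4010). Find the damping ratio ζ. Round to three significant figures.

Dividing through by 3.80: denominator becomes s² + 30.26 s + 1055.
So ω_n = √1055 = 32.5 rad/s and ζ = 30.26/(2·32.5) = 0.466.

ζ ≈ 0.466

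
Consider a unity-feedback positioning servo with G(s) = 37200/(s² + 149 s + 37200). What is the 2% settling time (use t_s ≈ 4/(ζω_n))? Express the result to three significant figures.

Matching coefficients with s² + 2ζω_n s + ω_n² gives ω_n² = 37200 ⇒ ω_n = 193 rad/s, and ζ = 149/(2ω_n) = 0.386.
t_s ≈ 4/(ζω_n) = 4/(0.386·193) = 0.0537 s.

t_s ≈ 0.0537 s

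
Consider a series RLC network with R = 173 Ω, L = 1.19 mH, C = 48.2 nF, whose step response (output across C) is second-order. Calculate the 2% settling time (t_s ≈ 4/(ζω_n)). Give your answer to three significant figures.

t_s ≈ 0.0000550 s

For a series RLC circuit (capacitor voltage as output), ω_n = 1/√(LC) = 1/√(1.19 mH · 48.2 nF) = 132000 rad/s.
ζ = (R/2)·√(C/L) = (173/2)·√(48.2 nF/1.19 mH) = 0.551.
t_s ≈ 4/(ζω_n) = 0.0000550 s.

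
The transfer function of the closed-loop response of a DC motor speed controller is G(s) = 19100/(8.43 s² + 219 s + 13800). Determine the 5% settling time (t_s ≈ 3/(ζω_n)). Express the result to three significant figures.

Dividing through by 8.43: denominator becomes s² + 25.98 s + 1637.
So ω_n = √1637 = 40.5 rad/s and ζ = 25.98/(2·40.5) = 0.321.
t_s ≈ 3/(ζω_n) = 0.231 s.

t_s ≈ 0.231 s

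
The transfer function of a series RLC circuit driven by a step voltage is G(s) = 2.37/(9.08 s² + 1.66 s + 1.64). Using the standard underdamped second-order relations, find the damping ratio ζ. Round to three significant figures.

Dividing through by 9.08: denominator becomes s² + 0.1828 s + 0.1806.
So ω_n = √0.1806 = 0.425 rad/s and ζ = 0.1828/(2·0.425) = 0.215.

ζ ≈ 0.215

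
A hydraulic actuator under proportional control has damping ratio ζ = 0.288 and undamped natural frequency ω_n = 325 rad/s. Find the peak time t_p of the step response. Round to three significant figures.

The damped frequency is ω_d = ω_n√(1−ζ²) = 325·√(1−0.0829) = 311 rad/s.
Peak time t_p = π/ω_d = π/311 = 0.0101 s.

t_p ≈ 0.0101 s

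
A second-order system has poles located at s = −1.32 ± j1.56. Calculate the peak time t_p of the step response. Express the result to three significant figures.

t_p = π/ω_d with ω_d = 1.56 (the imaginary part), so t_p = 2.01 s.

t_p ≈ 2.01 s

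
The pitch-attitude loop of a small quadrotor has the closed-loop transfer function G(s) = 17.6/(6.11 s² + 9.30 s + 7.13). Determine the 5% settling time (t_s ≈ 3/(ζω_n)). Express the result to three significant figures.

Dividing through by 6.11: denominator becomes s² + 1.522 s + 1.167.
So ω_n = √1.167 = 1.08 rad/s and ζ = 1.522/(2·1.08) = 0.705.
t_s ≈ 3/(ζω_n) = 3.94 s.

t_s ≈ 3.94 s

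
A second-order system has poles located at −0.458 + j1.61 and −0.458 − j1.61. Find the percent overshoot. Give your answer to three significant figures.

%OS ≈ 40.9%

The poles are at −σ ± jω_d with σ = 0.458 and ω_d = 1.61, so ω_n = √(σ²+ω_d²) = 1.67 rad/s and ζ = σ/ω_n = 0.274.
Overshoot: exp(−π·0.274/√(1−0.274²)) = 0.409, i.e. 40.9%.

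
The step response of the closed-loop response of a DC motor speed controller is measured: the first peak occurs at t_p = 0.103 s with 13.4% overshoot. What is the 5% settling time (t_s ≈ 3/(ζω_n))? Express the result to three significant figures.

t_s ≈ 0.154 s

ζ from %OS: ζ = |ln 0.134|/√(π²+ln²0.134) = 0.539.
From t_p = π/ω_d, ω_d = π/0.103 = 30.5 rad/s, so ω_n = ω_d/√(1−ζ²) = 36.2 rad/s.
t_s ≈ 3/(ζω_n) = 3/(0.539·36.2) = 0.154 s.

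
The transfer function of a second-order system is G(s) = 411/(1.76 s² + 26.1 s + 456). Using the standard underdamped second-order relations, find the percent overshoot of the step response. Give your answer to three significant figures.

Dividing through by 1.76: denominator becomes s² + 14.83 s + 259.1.
So ω_n = √259.1 = 16.1 rad/s and ζ = 14.83/(2·16.1) = 0.461.
%OS = 100 e^{−πζ/√(1−ζ²)} with ζ = 0.461 gives 19.6%.

%OS ≈ 19.6%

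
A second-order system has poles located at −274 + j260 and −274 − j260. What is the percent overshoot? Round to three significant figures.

%OS ≈ 3.65%

With σ = 274, ω_d = 260: ω_n = √(σ²+ω_d²) = 378 rad/s, ζ = σ/ω_n = 0.725.
%OS = 100 e^{−πζ/√(1−ζ²)} with ζ = 0.725 gives 3.65%.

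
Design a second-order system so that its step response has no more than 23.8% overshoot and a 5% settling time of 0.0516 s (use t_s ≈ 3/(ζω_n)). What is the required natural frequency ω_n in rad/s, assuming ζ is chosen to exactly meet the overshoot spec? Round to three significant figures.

Inverting the overshoot relation: ζ = |ln 0.238|/√(π² + ln²0.238) = 0.416.
Then ω_n = 3/(ζ t_s) = 3/(0.416 × 0.0516) = 140 rad/s.

ω_n ≈ 140 rad/s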